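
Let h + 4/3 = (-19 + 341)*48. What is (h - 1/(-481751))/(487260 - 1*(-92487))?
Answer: 22335903367/837881090991 ≈ 0.026658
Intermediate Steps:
h = 46364/3 (h = -4/3 + (-19 + 341)*48 = -4/3 + 322*48 = -4/3 + 15456 = 46364/3 ≈ 15455.)
(h - 1/(-481751))/(487260 - 1*(-92487)) = (46364/3 - 1/(-481751))/(487260 - 1*(-92487)) = (46364/3 - 1*(-1/481751))/(487260 + 92487) = (46364/3 + 1/481751)/579747 = (22335903367/1445253)*(1/579747) = 22335903367/837881090991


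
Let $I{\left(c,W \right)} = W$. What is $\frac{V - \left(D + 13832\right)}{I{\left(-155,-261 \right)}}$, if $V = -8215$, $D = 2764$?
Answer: $\frac{24811}{261} \approx 95.061$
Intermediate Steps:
$\frac{V - \left(D + 13832\right)}{I{\left(-155,-261 \right)}} = \frac{-8215 - \left(2764 + 13832\right)}{-261} = \left(-8215 - 16596\right) \left(- \frac{1}{261}\right) = \left(-24811\right) \left(- \frac{1}{261}\right) = \frac{24811}{261}$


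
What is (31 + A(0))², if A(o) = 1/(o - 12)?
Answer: 137641/144 ≈ 955.84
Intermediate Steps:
A(o) = 1/(-12 + o)
(31 + A(0))² = (31 + 1/(-12 + 0))² = (31 + 1/(-12))² = (31 - 1/12)² = (371/12)² = 137641/144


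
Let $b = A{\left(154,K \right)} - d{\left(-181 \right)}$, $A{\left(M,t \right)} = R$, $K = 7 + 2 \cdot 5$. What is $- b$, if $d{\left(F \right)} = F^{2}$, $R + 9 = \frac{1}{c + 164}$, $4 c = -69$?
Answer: $\frac{19235986}{587} \approx 32770.0$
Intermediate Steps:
$c = - \frac{69}{4}$ ($c = \frac{1}{4} \left(-69\right) = - \frac{69}{4} \approx -17.25$)
$R = - \frac{5279}{587}$ ($R = -9 + \frac{1}{- \frac{69}{4} + 164} = -9 + \frac{1}{\frac{587}{4}} = -9 + \frac{4}{587} = - \frac{5279}{587} \approx -8.9932$)
$K = 17$ ($K = 7 + 10 = 17$)
$A{\left(M,t \right)} = - \frac{5279}{587}$
$b = - \frac{19235986}{587}$ ($b = - \frac{5279}{587} - \left(-181\right)^{2} = - \frac{5279}{587} - 32761 = - \frac{19235986}{587} \approx -32770.0$)
$- b = \left(-1\right) \left(- \frac{19235986}{587}\right) = \frac{19235986}{587}$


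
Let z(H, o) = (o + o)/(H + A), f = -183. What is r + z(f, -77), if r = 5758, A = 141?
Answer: 17285/3 ≈ 5761.7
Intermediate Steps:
z(H, o) = 2*o/(141 + H) (z(H, o) = (o + o)/(H + 141) = (2*o)/(141 + H) = 2*o/(141 + H))
r + z(f, -77) = 5758 + 2*(-77)/(141 - 183) = 5758 + 2*(-77)/(-42) = 5758 + 2*(-77)*(-1/42) = 5758 + 11/3 = 17285/3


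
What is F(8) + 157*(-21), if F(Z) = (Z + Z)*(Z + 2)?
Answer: -3137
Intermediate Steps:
F(Z) = 2*Z*(2 + Z) (F(Z) = (2*Z)*(2 + Z) = 2*Z*(2 + Z))
F(8) + 157*(-21) = 2*8*(2 + 8) + 157*(-21) = 2*8*10 - 3297 = 160 - 3297 = -3137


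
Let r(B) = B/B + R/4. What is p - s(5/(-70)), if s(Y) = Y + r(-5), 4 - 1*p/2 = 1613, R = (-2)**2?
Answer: -45079/14 ≈ -3219.9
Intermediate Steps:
R = 4
r(B) = 2 (r(B) = B/B + 4/4 = 1 + 4*(1/4) = 1 + 1 = 2)
p = -3218 (p = 8 - 2*1613 = 8 - 3226 = -3218)
s(Y) = 2 + Y (s(Y) = Y + 2 = 2 + Y)
p - s(5/(-70)) = -3218 - (2 + 5/(-70)) = -3218 - (2 + 5*(-1/70)) = -3218 - (2 - 1/14) = -3218 - 1*27/14 = -3218 - 27/14 = -45079/14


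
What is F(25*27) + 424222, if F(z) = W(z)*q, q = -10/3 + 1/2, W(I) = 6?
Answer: 424205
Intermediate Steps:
q = -17/6 (q = -10*1/3 + 1*(1/2) = -10/3 + 1/2 = -17/6 ≈ -2.8333)
F(z) = -17 (F(z) = 6*(-17/6) = -17)
F(25*27) + 424222 = -17 + 424222 = 424205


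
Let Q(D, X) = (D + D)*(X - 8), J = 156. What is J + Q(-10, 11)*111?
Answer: -6504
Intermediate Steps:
Q(D, X) = 2*D*(-8 + X) (Q(D, X) = (2*D)*(-8 + X) = 2*D*(-8 + X))
J + Q(-10, 11)*111 = 156 + (2*(-10)*(-8 + 11))*111 = 156 + (2*(-10)*3)*111 = 156 - 60*111 = 156 - 6660 = -6504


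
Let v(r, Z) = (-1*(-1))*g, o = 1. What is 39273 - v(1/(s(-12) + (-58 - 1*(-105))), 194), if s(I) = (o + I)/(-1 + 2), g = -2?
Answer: 39275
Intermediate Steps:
s(I) = 1 + I (s(I) = (1 + I)/(-1 + 2) = (1 + I)/1 = (1 + I)*1 = 1 + I)
v(r, Z) = -2 (v(r, Z) = -1*(-1)*(-2) = 1*(-2) = -2)
39273 - v(1/(s(-12) + (-58 - 1*(-105))), 194) = 39273 - 1*(-2) = 39273 + 2 = 39275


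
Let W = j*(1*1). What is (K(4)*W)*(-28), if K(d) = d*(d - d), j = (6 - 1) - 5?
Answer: 0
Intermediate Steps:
j = 0 (j = 5 - 5 = 0)
W = 0 (W = 0*(1*1) = 0*1 = 0)
K(d) = 0 (K(d) = d*0 = 0)
(K(4)*W)*(-28) = (0*0)*(-28) = 0*(-28) = 0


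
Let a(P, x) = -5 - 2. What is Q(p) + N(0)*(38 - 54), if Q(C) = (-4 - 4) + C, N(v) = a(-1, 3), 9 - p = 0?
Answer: 113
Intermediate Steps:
p = 9 (p = 9 - 1*0 = 9 + 0 = 9)
a(P, x) = -7
N(v) = -7
Q(C) = -8 + C
Q(p) + N(0)*(38 - 54) = (-8 + 9) - 7*(38 - 54) = 1 - 7*(-16) = 1 + 112 = 113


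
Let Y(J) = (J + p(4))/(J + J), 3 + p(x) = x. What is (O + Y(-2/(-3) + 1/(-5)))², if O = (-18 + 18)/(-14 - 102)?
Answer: 121/49 ≈ 2.4694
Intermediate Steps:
O = 0 (O = 0/(-116) = 0*(-1/116) = 0)
p(x) = -3 + x
Y(J) = (1 + J)/(2*J) (Y(J) = (J + (-3 + 4))/(J + J) = (J + 1)/((2*J)) = (1 + J)*(1/(2*J)) = (1 + J)/(2*J))
(O + Y(-2/(-3) + 1/(-5)))² = (0 + (1 + (-2/(-3) + 1/(-5)))/(2*(-2/(-3) + 1/(-5))))² = (0 + (1 + (-2*(-⅓) + 1*(-⅕)))/(2*(-2*(-⅓) + 1*(-⅕))))² = (0 + (1 + (⅔ - ⅕))/(2*(⅔ - ⅕)))² = (0 + (1 + 7/15)/(2*(7/15)))² = (0 + (½)*(15/7)*(22/15))² = (0 + 11/7)² = (11/7)² = 121/49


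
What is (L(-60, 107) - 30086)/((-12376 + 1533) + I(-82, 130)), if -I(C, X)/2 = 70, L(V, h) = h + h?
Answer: 29872/10983 ≈ 2.7198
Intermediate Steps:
L(V, h) = 2*h
I(C, X) = -140 (I(C, X) = -2*70 = -140)
(L(-60, 107) - 30086)/((-12376 + 1533) + I(-82, 130)) = (2*107 - 30086)/((-12376 + 1533) - 140) = (214 - 30086)/(-10843 - 140) = -29872/(-10983) = -29872*(-1/10983) = 29872/10983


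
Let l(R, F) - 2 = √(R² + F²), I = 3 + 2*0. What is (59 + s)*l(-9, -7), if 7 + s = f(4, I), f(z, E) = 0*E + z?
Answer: 112 + 56*√130 ≈ 750.50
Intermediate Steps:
I = 3 (I = 3 + 0 = 3)
f(z, E) = z (f(z, E) = 0 + z = z)
s = -3 (s = -7 + 4 = -3)
l(R, F) = 2 + √(F² + R²) (l(R, F) = 2 + √(R² + F²) = 2 + √(F² + R²))
(59 + s)*l(-9, -7) = (59 - 3)*(2 + √((-7)² + (-9)²)) = 56*(2 + √(49 + 81)) = 56*(2 + √130) = 112 + 56*√130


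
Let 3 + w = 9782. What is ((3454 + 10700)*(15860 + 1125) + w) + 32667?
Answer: 240448136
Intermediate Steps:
w = 9779 (w = -3 + 9782 = 9779)
((3454 + 10700)*(15860 + 1125) + w) + 32667 = ((3454 + 10700)*(15860 + 1125) + 9779) + 32667 = (14154*16985 + 9779) + 32667 = (240405690 + 9779) + 32667 = 240415469 + 32667 = 240448136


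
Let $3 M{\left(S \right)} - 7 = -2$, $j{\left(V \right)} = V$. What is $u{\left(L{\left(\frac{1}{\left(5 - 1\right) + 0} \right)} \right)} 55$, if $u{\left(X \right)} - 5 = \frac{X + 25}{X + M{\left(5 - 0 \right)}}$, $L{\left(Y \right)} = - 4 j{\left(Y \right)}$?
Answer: $2255$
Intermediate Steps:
$M{\left(S \right)} = \frac{5}{3}$ ($M{\left(S \right)} = \frac{7}{3} + \frac{1}{3} \left(-2\right) = \frac{7}{3} - \frac{2}{3} = \frac{5}{3}$)
$L{\left(Y \right)} = - 4 Y$
$u{\left(X \right)} = 5 + \frac{25 + X}{\frac{5}{3} + X}$ ($u{\left(X \right)} = 5 + \frac{X + 25}{X + \frac{5}{3}} = 5 + \frac{25 + X}{\frac{5}{3} + X}$)
$u{\left(L{\left(\frac{1}{\left(5 - 1\right) + 0} \right)} \right)} 55 = \frac{2 \left(50 + 9 \left(- \frac{4}{\left(5 - 1\right) + 0}\right)\right)}{5 + 3 \left(- \frac{4}{\left(5 - 1\right) + 0}\right)} 55 = \frac{2 \left(50 + 9 \left(- \frac{4}{4 + 0}\right)\right)}{5 + 3 \left(- \frac{4}{4 + 0}\right)} 55 = \frac{2 \left(50 + 9 \left(- \frac{4}{4}\right)\right)}{5 + 3 \left(- \frac{4}{4}\right)} 55 = \frac{2 \left(50 + 9 \left(\left(-4\right) \frac{1}{4}\right)\right)}{5 + 3 \left(\left(-4\right) \frac{1}{4}\right)} 55 = \frac{2 \left(50 + 9 \left(-1\right)\right)}{5 + 3 \left(-1\right)} 55 = \frac{2 \left(50 - 9\right)}{5 - 3} \cdot 55 = 2 \cdot \frac{1}{2} \cdot 41 \cdot 55 = 41 \cdot 55 = 2255$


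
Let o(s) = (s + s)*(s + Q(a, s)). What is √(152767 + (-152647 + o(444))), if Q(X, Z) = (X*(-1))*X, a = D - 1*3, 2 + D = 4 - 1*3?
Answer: 2*√95046 ≈ 616.59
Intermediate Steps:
D = -1 (D = -2 + (4 - 1*3) = -2 + (4 - 3) = -2 + 1 = -1)
a = -4 (a = -1 - 1*3 = -1 - 3 = -4)
Q(X, Z) = -X² (Q(X, Z) = (-X)*X = -X²)
o(s) = 2*s*(-16 + s) (o(s) = (s + s)*(s - 1*(-4)²) = (2*s)*(s - 1*16) = (2*s)*(s - 16) = (2*s)*(-16 + s) = 2*s*(-16 + s))
√(152767 + (-152647 + o(444))) = √(152767 + (-152647 + 2*444*(-16 + 444))) = √(152767 + (-152647 + 2*444*428)) = √(152767 + (-152647 + 380064)) = √(152767 + 227417) = √380184 = 2*√95046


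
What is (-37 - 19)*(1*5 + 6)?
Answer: -616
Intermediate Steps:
(-37 - 19)*(1*5 + 6) = -56*(5 + 6) = -56*11 = -616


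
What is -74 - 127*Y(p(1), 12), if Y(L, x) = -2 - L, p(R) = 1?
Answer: 307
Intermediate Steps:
-74 - 127*Y(p(1), 12) = -74 - 127*(-2 - 1*1) = -74 - 127*(-2 - 1) = -74 - 127*(-3) = -74 + 381 = 307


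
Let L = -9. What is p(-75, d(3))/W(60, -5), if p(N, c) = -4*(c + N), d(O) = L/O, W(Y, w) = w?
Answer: -312/5 ≈ -62.400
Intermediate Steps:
d(O) = -9/O
p(N, c) = -4*N - 4*c (p(N, c) = -4*(N + c) = -4*N - 4*c)
p(-75, d(3))/W(60, -5) = (-4*(-75) - (-36)/3)/(-5) = (300 - (-36)/3)*(-⅕) = (300 - 4*(-3))*(-⅕) = (300 + 12)*(-⅕) = 312*(-⅕) = -312/5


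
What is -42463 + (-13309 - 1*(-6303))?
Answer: -49469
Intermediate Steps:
-42463 + (-13309 - 1*(-6303)) = -42463 + (-13309 + 6303) = -42463 - 7006 = -49469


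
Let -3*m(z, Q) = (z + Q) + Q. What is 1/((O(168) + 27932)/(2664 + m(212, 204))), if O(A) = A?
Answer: 1843/21075 ≈ 0.087450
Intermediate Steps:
m(z, Q) = -2*Q/3 - z/3 (m(z, Q) = -((z + Q) + Q)/3 = -((Q + z) + Q)/3 = -(z + 2*Q)/3 = -2*Q/3 - z/3)
1/((O(168) + 27932)/(2664 + m(212, 204))) = 1/((168 + 27932)/(2664 + (-⅔*204 - ⅓*212))) = 1/(28100/(2664 + (-136 - 212/3))) = 1/(28100/(2664 - 620/3)) = 1/(28100/(7372/3)) = 1/(28100*(3/7372)) = 1/(21075/1843) = 1843/21075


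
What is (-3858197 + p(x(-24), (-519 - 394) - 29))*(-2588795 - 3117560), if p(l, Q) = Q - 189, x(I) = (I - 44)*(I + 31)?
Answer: 22022695629440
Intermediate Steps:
x(I) = (-44 + I)*(31 + I)
p(l, Q) = -189 + Q
(-3858197 + p(x(-24), (-519 - 394) - 29))*(-2588795 - 3117560) = (-3858197 + (-189 + ((-519 - 394) - 29)))*(-2588795 - 3117560) = (-3858197 + (-189 + (-913 - 29)))*(-5706355) = (-3858197 + (-189 - 942))*(-5706355) = (-3858197 - 1131)*(-5706355) = -3859328*(-5706355) = 22022695629440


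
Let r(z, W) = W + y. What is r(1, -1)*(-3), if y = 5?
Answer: -12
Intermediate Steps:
r(z, W) = 5 + W (r(z, W) = W + 5 = 5 + W)
r(1, -1)*(-3) = (5 - 1)*(-3) = 4*(-3) = -12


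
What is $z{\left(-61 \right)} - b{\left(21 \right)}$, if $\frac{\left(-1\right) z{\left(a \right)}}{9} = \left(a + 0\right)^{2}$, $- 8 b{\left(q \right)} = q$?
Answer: $- \frac{267891}{8} \approx -33486.0$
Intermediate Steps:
$b{\left(q \right)} = - \frac{q}{8}$
$z{\left(a \right)} = - 9 a^{2}$ ($z{\left(a \right)} = - 9 \left(a + 0\right)^{2} = - 9 a^{2}$)
$z{\left(-61 \right)} - b{\left(21 \right)} = - 9 \left(-61\right)^{2} - \left(- \frac{1}{8}\right) 21 = \left(-9\right) 3721 - - \frac{21}{8} = -33489 + \frac{21}{8} = - \frac{267891}{8}$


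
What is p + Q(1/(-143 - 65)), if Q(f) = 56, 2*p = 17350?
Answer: 8731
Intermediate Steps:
p = 8675 (p = (1/2)*17350 = 8675)
p + Q(1/(-143 - 65)) = 8675 + 56 = 8731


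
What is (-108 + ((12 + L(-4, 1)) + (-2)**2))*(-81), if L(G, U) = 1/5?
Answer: 37179/5 ≈ 7435.8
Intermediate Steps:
L(G, U) = 1/5
(-108 + ((12 + L(-4, 1)) + (-2)**2))*(-81) = (-108 + ((12 + 1/5) + (-2)**2))*(-81) = (-108 + (61/5 + 4))*(-81) = (-108 + 81/5)*(-81) = -459/5*(-81) = 37179/5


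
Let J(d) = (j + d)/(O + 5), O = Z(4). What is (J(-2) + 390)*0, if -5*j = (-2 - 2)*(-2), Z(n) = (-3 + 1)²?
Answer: 0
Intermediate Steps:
Z(n) = 4 (Z(n) = (-2)² = 4)
j = -8/5 (j = -(-2 - 2)*(-2)/5 = -(-4)*(-2)/5 = -⅕*8 = -8/5 ≈ -1.6000)
O = 4
J(d) = -8/45 + d/9 (J(d) = (-8/5 + d)/(4 + 5) = (-8/5 + d)/9 = (-8/5 + d)*(⅑) = -8/45 + d/9)
(J(-2) + 390)*0 = ((-8/45 + (⅑)*(-2)) + 390)*0 = ((-8/45 - 2/9) + 390)*0 = (-⅖ + 390)*0 = (1948/5)*0 = 0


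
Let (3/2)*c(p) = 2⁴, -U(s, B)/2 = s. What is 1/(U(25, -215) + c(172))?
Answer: -3/118 ≈ -0.025424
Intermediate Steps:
U(s, B) = -2*s
c(p) = 32/3 (c(p) = (⅔)*2⁴ = (⅔)*16 = 32/3)
1/(U(25, -215) + c(172)) = 1/(-2*25 + 32/3) = 1/(-50 + 32/3) = 1/(-118/3) = -3/118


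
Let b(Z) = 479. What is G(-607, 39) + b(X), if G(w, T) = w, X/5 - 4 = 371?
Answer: -128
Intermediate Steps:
X = 1875 (X = 20 + 5*371 = 20 + 1855 = 1875)
G(-607, 39) + b(X) = -607 + 479 = -128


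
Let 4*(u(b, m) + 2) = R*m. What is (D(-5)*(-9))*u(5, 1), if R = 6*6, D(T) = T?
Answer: 315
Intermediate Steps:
R = 36
u(b, m) = -2 + 9*m (u(b, m) = -2 + (36*m)/4 = -2 + 9*m)
(D(-5)*(-9))*u(5, 1) = (-5*(-9))*(-2 + 9*1) = 45*(-2 + 9) = 45*7 = 315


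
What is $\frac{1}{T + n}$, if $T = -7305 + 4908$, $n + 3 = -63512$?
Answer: $- \frac{1}{65912} \approx -1.5172 \cdot 10^{-5}$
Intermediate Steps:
$n = -63515$ ($n = -3 - 63512 = -63515$)
$T = -2397$
$\frac{1}{T + n} = \frac{1}{-2397 - 63515} = \frac{1}{-65912} = - \frac{1}{65912}$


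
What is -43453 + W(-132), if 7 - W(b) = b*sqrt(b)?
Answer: -43446 + 264*I*sqrt(33) ≈ -43446.0 + 1516.6*I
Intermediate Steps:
W(b) = 7 - b**(3/2) (W(b) = 7 - b*sqrt(b) = 7 - b**(3/2))
-43453 + W(-132) = -43453 + (7 - (-132)**(3/2)) = -43453 + (7 - (-264)*I*sqrt(33)) = -43453 + (7 + 264*I*sqrt(33)) = -43446 + 264*I*sqrt(33)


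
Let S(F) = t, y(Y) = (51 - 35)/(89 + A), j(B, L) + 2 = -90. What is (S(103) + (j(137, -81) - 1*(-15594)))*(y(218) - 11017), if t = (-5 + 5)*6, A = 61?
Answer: -12808791034/75 ≈ -1.7078e+8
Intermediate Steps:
j(B, L) = -92 (j(B, L) = -2 - 90 = -92)
y(Y) = 8/75 (y(Y) = (51 - 35)/(89 + 61) = 16/150 = 16*(1/150) = 8/75)
t = 0 (t = 0*6 = 0)
S(F) = 0
(S(103) + (j(137, -81) - 1*(-15594)))*(y(218) - 11017) = (0 + (-92 - 1*(-15594)))*(8/75 - 11017) = (0 + (-92 + 15594))*(-826267/75) = (0 + 15502)*(-826267/75) = 15502*(-826267/75) = -12808791034/75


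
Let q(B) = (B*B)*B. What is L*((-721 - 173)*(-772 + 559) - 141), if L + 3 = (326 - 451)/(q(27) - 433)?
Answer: -12585729/22 ≈ -5.7208e+5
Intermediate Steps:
q(B) = B³ (q(B) = B²*B = B³)
L = -463/154 (L = -3 + (326 - 451)/(27³ - 433) = -3 - 125/(19683 - 433) = -3 - 125/19250 = -3 - 125*1/19250 = -3 - 1/154 = -463/154 ≈ -3.0065)
L*((-721 - 173)*(-772 + 559) - 141) = -463*((-721 - 173)*(-772 + 559) - 141)/154 = -463*(-894*(-213) - 141)/154 = -463*(190422 - 141)/154 = -463/154*190281 = -12585729/22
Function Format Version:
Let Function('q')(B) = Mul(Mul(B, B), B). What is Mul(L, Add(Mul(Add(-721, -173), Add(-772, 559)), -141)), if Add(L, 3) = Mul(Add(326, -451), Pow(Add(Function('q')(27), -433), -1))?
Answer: Rational(-12585729, 22) ≈ -5.7208e+5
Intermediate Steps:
Function('q')(B) = Pow(B, 3) (Function('q')(B) = Mul(Pow(B, 2), B) = Pow(B, 3))
L = Rational(-463, 154) (L = Add(-3, Mul(Add(326, -451), Pow(Add(Pow(27, 3), -433), -1))) = Add(-3, Mul(-125, Pow(Add(19683, -433), -1))) = Add(-3, Mul(-125, Pow(19250, -1))) = Add(-3, Mul(-125, Rational(1, 19250))) = Add(-3, Rational(-1, 154)) = Rational(-463, 154) ≈ -3.0065)
Mul(L, Add(Mul(Add(-721, -173), Add(-772, 559)), -141)) = Mul(Rational(-463, 154), Add(Mul(Add(-721, -173), Add(-772, 559)), -141)) = Mul(Rational(-463, 154), Add(Mul(-894, -213), -141)) = Mul(Rational(-463, 154), Add(190422, -141)) = Mul(Rational(-463, 154), 190281) = Rational(-12585729, 22)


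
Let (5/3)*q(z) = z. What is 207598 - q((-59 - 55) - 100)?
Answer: 1038632/5 ≈ 2.0773e+5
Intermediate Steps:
q(z) = 3*z/5
207598 - q((-59 - 55) - 100) = 207598 - 3*((-59 - 55) - 100)/5 = 207598 - 3*(-114 - 100)/5 = 207598 - 3*(-214)/5 = 207598 - 1*(-642/5) = 207598 + 642/5 = 1038632/5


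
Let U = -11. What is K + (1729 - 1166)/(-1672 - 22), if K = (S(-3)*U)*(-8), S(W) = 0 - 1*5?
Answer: -745923/1694 ≈ -440.33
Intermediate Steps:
S(W) = -5 (S(W) = 0 - 5 = -5)
K = -440 (K = -5*(-11)*(-8) = 55*(-8) = -440)
K + (1729 - 1166)/(-1672 - 22) = -440 + (1729 - 1166)/(-1672 - 22) = -440 + 563/(-1694) = -440 + 563*(-1/1694) = -440 - 563/1694 = -745923/1694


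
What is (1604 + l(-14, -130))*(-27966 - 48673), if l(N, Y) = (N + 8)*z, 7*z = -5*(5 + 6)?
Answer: -885793562/7 ≈ -1.2654e+8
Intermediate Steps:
z = -55/7 (z = (-5*(5 + 6))/7 = (-5*11)/7 = (1/7)*(-55) = -55/7 ≈ -7.8571)
l(N, Y) = -440/7 - 55*N/7 (l(N, Y) = (N + 8)*(-55/7) = (8 + N)*(-55/7) = -440/7 - 55*N/7)
(1604 + l(-14, -130))*(-27966 - 48673) = (1604 + (-440/7 - 55/7*(-14)))*(-27966 - 48673) = (1604 + (-440/7 + 110))*(-76639) = (1604 + 330/7)*(-76639) = (11558/7)*(-76639) = -885793562/7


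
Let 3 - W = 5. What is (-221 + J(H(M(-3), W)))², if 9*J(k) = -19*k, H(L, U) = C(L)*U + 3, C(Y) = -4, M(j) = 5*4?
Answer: 4831204/81 ≈ 59645.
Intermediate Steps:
M(j) = 20
W = -2 (W = 3 - 1*5 = 3 - 5 = -2)
H(L, U) = 3 - 4*U (H(L, U) = -4*U + 3 = 3 - 4*U)
J(k) = -19*k/9 (J(k) = (-19*k)/9 = -19*k/9)
(-221 + J(H(M(-3), W)))² = (-221 - 19*(3 - 4*(-2))/9)² = (-221 - 19*(3 + 8)/9)² = (-221 - 19/9*11)² = (-221 - 209/9)² = (-2198/9)² = 4831204/81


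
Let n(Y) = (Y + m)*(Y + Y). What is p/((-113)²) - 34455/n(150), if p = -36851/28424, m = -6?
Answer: -104224152689/130660580160 ≈ -0.79767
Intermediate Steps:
p = -36851/28424 (p = -36851*1/28424 = -36851/28424 ≈ -1.2965)
n(Y) = 2*Y*(-6 + Y) (n(Y) = (Y - 6)*(Y + Y) = (-6 + Y)*(2*Y) = 2*Y*(-6 + Y))
p/((-113)²) - 34455/n(150) = -36851/(28424*((-113)²)) - 34455*1/(300*(-6 + 150)) = -36851/28424/12769 - 34455/(2*150*144) = -36851/28424*1/12769 - 34455/43200 = -36851/362946056 - 34455*1/43200 = -36851/362946056 - 2297/2880 = -104224152689/130660580160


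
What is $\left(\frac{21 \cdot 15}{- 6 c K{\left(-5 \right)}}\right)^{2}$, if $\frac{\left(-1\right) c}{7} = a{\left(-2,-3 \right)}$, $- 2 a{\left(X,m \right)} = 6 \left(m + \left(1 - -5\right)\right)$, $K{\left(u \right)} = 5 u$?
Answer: $\frac{1}{900} \approx 0.0011111$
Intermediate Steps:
$a{\left(X,m \right)} = -18 - 3 m$ ($a{\left(X,m \right)} = - \frac{6 \left(m + \left(1 - -5\right)\right)}{2} = - \frac{6 \left(m + \left(1 + 5\right)\right)}{2} = - \frac{6 \left(m + 6\right)}{2} = - \frac{6 \left(6 + m\right)}{2} = - \frac{36 + 6 m}{2} = -18 - 3 m$)
$c = 63$ ($c = - 7 \left(-18 - -9\right) = - 7 \left(-18 + 9\right) = \left(-7\right) \left(-9\right) = 63$)
$\left(\frac{21 \cdot 15}{- 6 c K{\left(-5 \right)}}\right)^{2} = \left(\frac{21 \cdot 15}{\left(-6\right) 63 \cdot 5 \left(-5\right)}\right)^{2} = \left(\frac{315}{\left(-378\right) \left(-25\right)}\right)^{2} = \left(\frac{315}{9450}\right)^{2} = \left(315 \cdot \frac{1}{9450}\right)^{2} = \left(\frac{1}{30}\right)^{2} = \frac{1}{900}$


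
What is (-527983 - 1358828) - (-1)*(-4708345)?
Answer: -6595156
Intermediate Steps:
(-527983 - 1358828) - (-1)*(-4708345) = -1886811 - 1*4708345 = -1886811 - 4708345 = -6595156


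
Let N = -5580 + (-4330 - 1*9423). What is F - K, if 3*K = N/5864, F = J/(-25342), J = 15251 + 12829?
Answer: -2023237/222908232 ≈ -0.0090766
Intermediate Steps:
N = -19333 (N = -5580 + (-4330 - 9423) = -5580 - 13753 = -19333)
J = 28080
F = -14040/12671 (F = 28080/(-25342) = 28080*(-1/25342) = -14040/12671 ≈ -1.1080)
K = -19333/17592 (K = (-19333/5864)/3 = (-19333*1/5864)/3 = (1/3)*(-19333/5864) = -19333/17592 ≈ -1.0990)
F - K = -14040/12671 - 1*(-19333/17592) = -14040/12671 + 19333/17592 = -2023237/222908232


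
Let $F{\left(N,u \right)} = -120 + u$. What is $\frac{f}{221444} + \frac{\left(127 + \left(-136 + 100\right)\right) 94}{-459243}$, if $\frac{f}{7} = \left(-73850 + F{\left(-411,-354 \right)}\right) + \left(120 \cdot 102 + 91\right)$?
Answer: $- \frac{201183191069}{101696606892} \approx -1.9783$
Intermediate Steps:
$f = -433951$ ($f = 7 \left(\left(-73850 - 474\right) + \left(120 \cdot 102 + 91\right)\right) = 7 \left(\left(-73850 - 474\right) + \left(12240 + 91\right)\right) = 7 \left(-74324 + 12331\right) = 7 \left(-61993\right) = -433951$)
$\frac{f}{221444} + \frac{\left(127 + \left(-136 + 100\right)\right) 94}{-459243} = - \frac{433951}{221444} + \frac{\left(127 + \left(-136 + 100\right)\right) 94}{-459243} = \left(-433951\right) \frac{1}{221444} + \left(127 - 36\right) 94 \left(- \frac{1}{459243}\right) = - \frac{433951}{221444} + 91 \cdot 94 \left(- \frac{1}{459243}\right) = - \frac{433951}{221444} + 8554 \left(- \frac{1}{459243}\right) = - \frac{433951}{221444} - \frac{8554}{459243} = - \frac{201183191069}{101696606892}$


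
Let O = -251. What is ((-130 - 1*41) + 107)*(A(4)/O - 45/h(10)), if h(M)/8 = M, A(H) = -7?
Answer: 8588/251 ≈ 34.215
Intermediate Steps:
h(M) = 8*M
((-130 - 1*41) + 107)*(A(4)/O - 45/h(10)) = ((-130 - 1*41) + 107)*(-7/(-251) - 45/(8*10)) = ((-130 - 41) + 107)*(-7*(-1/251) - 45/80) = (-171 + 107)*(7/251 - 45*1/80) = -64*(7/251 - 9/16) = -64*(-2147/4016) = 8588/251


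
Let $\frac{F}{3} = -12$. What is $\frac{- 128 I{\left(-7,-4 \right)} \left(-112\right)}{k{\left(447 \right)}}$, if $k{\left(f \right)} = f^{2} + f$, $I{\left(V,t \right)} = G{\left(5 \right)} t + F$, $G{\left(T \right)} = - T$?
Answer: $- \frac{512}{447} \approx -1.1454$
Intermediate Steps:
$F = -36$ ($F = 3 \left(-12\right) = -36$)
$I{\left(V,t \right)} = -36 - 5 t$ ($I{\left(V,t \right)} = \left(-1\right) 5 t - 36 = - 5 t - 36 = -36 - 5 t$)
$k{\left(f \right)} = f + f^{2}$
$\frac{- 128 I{\left(-7,-4 \right)} \left(-112\right)}{k{\left(447 \right)}} = \frac{- 128 \left(-36 - -20\right) \left(-112\right)}{447 \left(1 + 447\right)} = \frac{- 128 \left(-36 + 20\right) \left(-112\right)}{447 \cdot 448} = \frac{\left(-128\right) \left(-16\right) \left(-112\right)}{200256} = 2048 \left(-112\right) \frac{1}{200256} = \left(-229376\right) \frac{1}{200256} = - \frac{512}{447}$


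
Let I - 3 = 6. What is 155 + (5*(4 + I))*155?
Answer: 10230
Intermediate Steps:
I = 9 (I = 3 + 6 = 9)
155 + (5*(4 + I))*155 = 155 + (5*(4 + 9))*155 = 155 + (5*13)*155 = 155 + 65*155 = 155 + 10075 = 10230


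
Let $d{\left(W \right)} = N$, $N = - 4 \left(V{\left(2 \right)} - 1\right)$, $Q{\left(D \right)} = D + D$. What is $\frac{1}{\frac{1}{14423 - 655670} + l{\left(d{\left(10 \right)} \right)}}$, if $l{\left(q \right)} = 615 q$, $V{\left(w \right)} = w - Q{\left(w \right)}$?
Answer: $\frac{641247}{4732402859} \approx 0.0001355$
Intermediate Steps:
$Q{\left(D \right)} = 2 D$
$V{\left(w \right)} = - w$ ($V{\left(w \right)} = w - 2 w = - w$)
$N = 12$ ($N = - 4 \left(\left(-1\right) 2 - 1\right) = - 4 \left(-2 - 1\right) = \left(-4\right) \left(-3\right) = 12$)
$d{\left(W \right)} = 12$
$\frac{1}{\frac{1}{14423 - 655670} + l{\left(d{\left(10 \right)} \right)}} = \frac{1}{\frac{1}{14423 - 655670} + 615 \cdot 12} = \frac{1}{\frac{1}{-641247} + 7380} = \frac{1}{- \frac{1}{641247} + 7380} = \frac{1}{\frac{4732402859}{641247}} = \frac{641247}{4732402859}$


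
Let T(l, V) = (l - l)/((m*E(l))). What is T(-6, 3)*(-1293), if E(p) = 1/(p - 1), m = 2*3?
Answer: 0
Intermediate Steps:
m = 6
E(p) = 1/(-1 + p)
T(l, V) = 0 (T(l, V) = (l - l)/((6/(-1 + l))) = 0*(-⅙ + l/6) = 0)
T(-6, 3)*(-1293) = 0*(-1293) = 0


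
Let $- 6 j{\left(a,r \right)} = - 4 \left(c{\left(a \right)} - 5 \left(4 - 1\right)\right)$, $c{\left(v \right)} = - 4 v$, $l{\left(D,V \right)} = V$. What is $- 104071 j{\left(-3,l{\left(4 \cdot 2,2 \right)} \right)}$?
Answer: $208142$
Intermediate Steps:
$j{\left(a,r \right)} = -10 - \frac{8 a}{3}$ ($j{\left(a,r \right)} = - \frac{\left(-4\right) \left(- 4 a - 5 \left(4 - 1\right)\right)}{6} = - \frac{\left(-4\right) \left(- 4 a - 15\right)}{6} = - \frac{\left(-4\right) \left(-15 - 4 a\right)}{6} = - \frac{60 + 16 a}{6} = -10 - \frac{8 a}{3}$)
$- 104071 j{\left(-3,l{\left(4 \cdot 2,2 \right)} \right)} = - 104071 \left(-10 - -8\right) = - 104071 \left(-10 + 8\right) = \left(-104071\right) \left(-2\right) = 208142$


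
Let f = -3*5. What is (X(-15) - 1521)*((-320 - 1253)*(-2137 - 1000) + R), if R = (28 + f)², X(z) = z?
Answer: -7579653120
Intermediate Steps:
f = -15
R = 169 (R = (28 - 15)² = 13² = 169)
(X(-15) - 1521)*((-320 - 1253)*(-2137 - 1000) + R) = (-15 - 1521)*((-320 - 1253)*(-2137 - 1000) + 169) = -1536*(-1573*(-3137) + 169) = -1536*(4934501 + 169) = -1536*4934670 = -7579653120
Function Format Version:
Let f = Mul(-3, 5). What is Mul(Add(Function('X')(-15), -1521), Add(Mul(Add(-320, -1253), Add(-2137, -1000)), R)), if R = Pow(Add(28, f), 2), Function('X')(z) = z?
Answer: -7579653120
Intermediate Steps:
f = -15
R = 169 (R = Pow(Add(28, -15), 2) = Pow(13, 2) = 169)
Mul(Add(Function('X')(-15), -1521), Add(Mul(Add(-320, -1253), Add(-2137, -1000)), R)) = Mul(Add(-15, -1521), Add(Mul(Add(-320, -1253), Add(-2137, -1000)), 169)) = Mul(-1536, Add(Mul(-1573, -3137), 169)) = Mul(-1536, Add(4934501, 169)) = Mul(-1536, 4934670) = -7579653120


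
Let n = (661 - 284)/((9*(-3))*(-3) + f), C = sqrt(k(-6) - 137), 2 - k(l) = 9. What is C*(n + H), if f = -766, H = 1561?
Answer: 12826896*I/685 ≈ 18725.0*I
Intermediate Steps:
k(l) = -7 (k(l) = 2 - 1*9 = 2 - 9 = -7)
C = 12*I (C = sqrt(-7 - 137) = sqrt(-144) = 12*I ≈ 12.0*I)
n = -377/685 (n = (661 - 284)/((9*(-3))*(-3) - 766) = 377/(-27*(-3) - 766) = 377/(81 - 766) = 377/(-685) = 377*(-1/685) = -377/685 ≈ -0.55036)
C*(n + H) = (12*I)*(-377/685 + 1561) = (12*I)*(1068908/685) = 12826896*I/685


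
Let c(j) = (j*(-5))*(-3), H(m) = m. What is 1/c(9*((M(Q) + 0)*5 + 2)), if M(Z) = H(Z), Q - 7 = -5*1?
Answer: 1/1620 ≈ 0.00061728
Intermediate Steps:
Q = 2 (Q = 7 - 5*1 = 7 - 5 = 2)
M(Z) = Z
c(j) = 15*j (c(j) = -5*j*(-3) = 15*j)
1/c(9*((M(Q) + 0)*5 + 2)) = 1/(15*(9*((2 + 0)*5 + 2))) = 1/(15*(9*(2*5 + 2))) = 1/(15*(9*(10 + 2))) = 1/(15*(9*12)) = 1/(15*108) = 1/1620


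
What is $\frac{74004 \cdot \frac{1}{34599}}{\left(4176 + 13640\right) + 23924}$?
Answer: $\frac{6167}{120346855} \approx 5.1244 \cdot 10^{-5}$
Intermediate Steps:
$\frac{74004 \cdot \frac{1}{34599}}{\left(4176 + 13640\right) + 23924} = \frac{74004 \cdot \frac{1}{34599}}{17816 + 23924} = \frac{24668}{11533 \cdot 41740} = \frac{24668}{11533} \cdot \frac{1}{41740} = \frac{6167}{120346855}$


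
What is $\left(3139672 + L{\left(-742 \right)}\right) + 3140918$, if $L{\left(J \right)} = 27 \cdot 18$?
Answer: $6281076$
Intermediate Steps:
$L{\left(J \right)} = 486$
$\left(3139672 + L{\left(-742 \right)}\right) + 3140918 = \left(3139672 + 486\right) + 3140918 = 3140158 + 3140918 = 6281076$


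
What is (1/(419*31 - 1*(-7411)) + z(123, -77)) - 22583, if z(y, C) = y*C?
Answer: -653901599/20400 ≈ -32054.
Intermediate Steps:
z(y, C) = C*y
(1/(419*31 - 1*(-7411)) + z(123, -77)) - 22583 = (1/(419*31 - 1*(-7411)) - 77*123) - 22583 = (1/(12989 + 7411) - 9471) - 22583 = (1/20400 - 9471) - 22583 = -193208399/20400 - 22583 = -653901599/20400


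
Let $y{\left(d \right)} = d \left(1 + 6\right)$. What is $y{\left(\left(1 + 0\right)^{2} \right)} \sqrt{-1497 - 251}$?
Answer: $14 i \sqrt{437} \approx 292.66 i$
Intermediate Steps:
$y{\left(d \right)} = 7 d$ ($y{\left(d \right)} = d 7 = 7 d$)
$y{\left(\left(1 + 0\right)^{2} \right)} \sqrt{-1497 - 251} = 7 \left(1 + 0\right)^{2} \sqrt{-1497 - 251} = 7 \cdot 1^{2} \sqrt{-1748} = 7 \cdot 1 \cdot 2 i \sqrt{437} = 7 \cdot 2 i \sqrt{437} = 14 i \sqrt{437}$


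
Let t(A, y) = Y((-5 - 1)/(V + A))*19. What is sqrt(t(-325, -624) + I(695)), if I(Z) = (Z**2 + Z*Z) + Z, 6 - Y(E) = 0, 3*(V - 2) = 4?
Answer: sqrt(966859) ≈ 983.29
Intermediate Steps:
V = 10/3 (V = 2 + (1/3)*4 = 2 + 4/3 = 10/3 ≈ 3.3333)
Y(E) = 6 (Y(E) = 6 - 1*0 = 6 + 0 = 6)
I(Z) = Z + 2*Z**2 (I(Z) = (Z**2 + Z**2) + Z = 2*Z**2 + Z = Z + 2*Z**2)
t(A, y) = 114 (t(A, y) = 6*19 = 114)
sqrt(t(-325, -624) + I(695)) = sqrt(114 + 695*(1 + 2*695)) = sqrt(114 + 695*(1 + 1390)) = sqrt(114 + 695*1391) = sqrt(114 + 966745) = sqrt(966859)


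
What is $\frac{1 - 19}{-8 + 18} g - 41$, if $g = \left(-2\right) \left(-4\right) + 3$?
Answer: $- \frac{304}{5} \approx -60.8$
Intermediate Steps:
$g = 11$ ($g = 8 + 3 = 11$)
$\frac{1 - 19}{-8 + 18} g - 41 = \frac{1 - 19}{-8 + 18} \cdot 11 - 41 = - \frac{18}{10} \cdot 11 - 41 = \left(-18\right) \frac{1}{10} \cdot 11 - 41 = \left(- \frac{9}{5}\right) 11 - 41 = - \frac{99}{5} - 41 = - \frac{304}{5}$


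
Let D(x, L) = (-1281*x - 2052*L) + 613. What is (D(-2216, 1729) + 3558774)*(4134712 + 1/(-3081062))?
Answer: 36309245847011775025/3081062 ≈ 1.1785e+13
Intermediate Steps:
D(x, L) = 613 - 2052*L - 1281*x (D(x, L) = (-2052*L - 1281*x) + 613 = 613 - 2052*L - 1281*x)
(D(-2216, 1729) + 3558774)*(4134712 + 1/(-3081062)) = ((613 - 2052*1729 - 1281*(-2216)) + 3558774)*(4134712 + 1/(-3081062)) = ((613 - 3547908 + 2838696) + 3558774)*(4134712 - 1/3081062) = (-708599 + 3558774)*(12739304024143/3081062) = 2850175*(12739304024143/3081062) = 36309245847011775025/3081062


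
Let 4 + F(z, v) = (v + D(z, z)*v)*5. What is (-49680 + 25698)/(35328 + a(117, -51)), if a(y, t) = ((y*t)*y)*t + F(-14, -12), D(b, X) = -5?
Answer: -23982/35640653 ≈ -0.00067288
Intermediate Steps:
F(z, v) = -4 - 20*v (F(z, v) = -4 + (v - 5*v)*5 = -4 - 4*v*5 = -4 - 20*v)
a(y, t) = 236 + t**2*y**2 (a(y, t) = ((y*t)*y)*t + (-4 - 20*(-12)) = ((t*y)*y)*t + (-4 + 240) = (t*y**2)*t + 236 = t**2*y**2 + 236 = 236 + t**2*y**2)
(-49680 + 25698)/(35328 + a(117, -51)) = (-49680 + 25698)/(35328 + (236 + (-51)**2*117**2)) = -23982/(35328 + (236 + 2601*13689)) = -23982/(35328 + (236 + 35605089)) = -23982/(35328 + 35605325) = -23982/35640653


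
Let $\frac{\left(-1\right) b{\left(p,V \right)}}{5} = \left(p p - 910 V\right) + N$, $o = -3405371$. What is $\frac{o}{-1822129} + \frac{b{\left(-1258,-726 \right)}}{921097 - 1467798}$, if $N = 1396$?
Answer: $\frac{22311655710971}{996159746429} \approx 22.398$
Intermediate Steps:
$b{\left(p,V \right)} = -6980 - 5 p^{2} + 4550 V$ ($b{\left(p,V \right)} = - 5 \left(\left(p p - 910 V\right) + 1396\right) = - 5 \left(\left(p^{2} - 910 V\right) + 1396\right) = - 5 \left(1396 + p^{2} - 910 V\right) = -6980 - 5 p^{2} + 4550 V$)
$\frac{o}{-1822129} + \frac{b{\left(-1258,-726 \right)}}{921097 - 1467798} = - \frac{3405371}{-1822129} + \frac{-6980 - 5 \left(-1258\right)^{2} + 4550 \left(-726\right)}{921097 - 1467798} = \left(-3405371\right) \left(- \frac{1}{1822129}\right) + \frac{-6980 - 7912820 - 3303300}{921097 - 1467798} = \frac{3405371}{1822129} + \frac{-6980 - 7912820 - 3303300}{-546701} = \frac{3405371}{1822129} - - \frac{11223100}{546701} = \frac{3405371}{1822129} + \frac{11223100}{546701} = \frac{22311655710971}{996159746429}$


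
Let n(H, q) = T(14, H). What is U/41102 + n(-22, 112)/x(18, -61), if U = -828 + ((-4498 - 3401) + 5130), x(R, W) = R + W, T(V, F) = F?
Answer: 749573/1767386 ≈ 0.42411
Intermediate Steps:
n(H, q) = H
U = -3597 (U = -828 + (-7899 + 5130) = -828 - 2769 = -3597)
U/41102 + n(-22, 112)/x(18, -61) = -3597/41102 - 22/(18 - 61) = -3597*1/41102 - 22/(-43) = -3597/41102 - 22*(-1/43) = -3597/41102 + 22/43 = 749573/1767386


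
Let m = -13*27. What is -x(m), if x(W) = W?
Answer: 351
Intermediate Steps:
m = -351
-x(m) = -1*(-351) = 351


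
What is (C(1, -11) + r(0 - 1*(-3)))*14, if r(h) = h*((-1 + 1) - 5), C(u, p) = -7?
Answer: -308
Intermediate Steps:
r(h) = -5*h (r(h) = h*(0 - 5) = h*(-5) = -5*h)
(C(1, -11) + r(0 - 1*(-3)))*14 = (-7 - 5*(0 - 1*(-3)))*14 = (-7 - 5*(0 + 3))*14 = (-7 - 5*3)*14 = (-7 - 15)*14 = -22*14 = -308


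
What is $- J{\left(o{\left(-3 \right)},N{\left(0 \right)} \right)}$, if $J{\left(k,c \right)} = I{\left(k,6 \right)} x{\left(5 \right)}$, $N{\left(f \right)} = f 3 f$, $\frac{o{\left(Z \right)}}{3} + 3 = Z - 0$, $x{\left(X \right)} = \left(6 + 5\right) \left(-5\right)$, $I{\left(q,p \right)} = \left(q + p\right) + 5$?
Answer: $-385$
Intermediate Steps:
$I{\left(q,p \right)} = 5 + p + q$ ($I{\left(q,p \right)} = \left(p + q\right) + 5 = 5 + p + q$)
$x{\left(X \right)} = -55$ ($x{\left(X \right)} = 11 \left(-5\right) = -55$)
$o{\left(Z \right)} = -9 + 3 Z$ ($o{\left(Z \right)} = -9 + 3 \left(Z - 0\right) = -9 + 3 \left(Z + 0\right) = -9 + 3 Z$)
$N{\left(f \right)} = 3 f^{2}$ ($N{\left(f \right)} = 3 f f = 3 f^{2}$)
$J{\left(k,c \right)} = -605 - 55 k$ ($J{\left(k,c \right)} = \left(5 + 6 + k\right) \left(-55\right) = \left(11 + k\right) \left(-55\right) = -605 - 55 k$)
$- J{\left(o{\left(-3 \right)},N{\left(0 \right)} \right)} = - (-605 - 55 \left(-9 + 3 \left(-3\right)\right)) = - (-605 - 55 \left(-9 - 9\right)) = - (-605 - -990) = - (-605 + 990) = \left(-1\right) 385 = -385$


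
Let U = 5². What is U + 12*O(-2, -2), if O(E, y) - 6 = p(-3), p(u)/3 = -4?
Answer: -47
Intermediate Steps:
p(u) = -12 (p(u) = 3*(-4) = -12)
U = 25
O(E, y) = -6 (O(E, y) = 6 - 12 = -6)
U + 12*O(-2, -2) = 25 + 12*(-6) = 25 - 72 = -47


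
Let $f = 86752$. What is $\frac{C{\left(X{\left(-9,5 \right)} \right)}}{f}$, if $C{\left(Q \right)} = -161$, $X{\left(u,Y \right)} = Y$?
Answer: $- \frac{161}{86752} \approx -0.0018559$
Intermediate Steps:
$\frac{C{\left(X{\left(-9,5 \right)} \right)}}{f} = - \frac{161}{86752}$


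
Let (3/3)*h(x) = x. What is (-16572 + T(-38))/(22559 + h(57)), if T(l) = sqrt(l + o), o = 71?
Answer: -4143/5654 + sqrt(33)/22616 ≈ -0.73250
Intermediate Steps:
h(x) = x
T(l) = sqrt(71 + l) (T(l) = sqrt(l + 71) = sqrt(71 + l))
(-16572 + T(-38))/(22559 + h(57)) = (-16572 + sqrt(71 - 38))/(22559 + 57) = (-16572 + sqrt(33))/22616 = (-16572 + sqrt(33))*(1/22616) = -4143/5654 + sqrt(33)/22616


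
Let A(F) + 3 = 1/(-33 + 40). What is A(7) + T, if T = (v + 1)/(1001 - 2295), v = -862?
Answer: -19853/9058 ≈ -2.1918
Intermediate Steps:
A(F) = -20/7 (A(F) = -3 + 1/(-33 + 40) = -3 + 1/7 = -3 + ⅐ = -20/7)
T = 861/1294 (T = (-862 + 1)/(1001 - 2295) = -861/(-1294) = -861*(-1/1294) = 861/1294 ≈ 0.66538)
A(7) + T = -20/7 + 861/1294 = -19853/9058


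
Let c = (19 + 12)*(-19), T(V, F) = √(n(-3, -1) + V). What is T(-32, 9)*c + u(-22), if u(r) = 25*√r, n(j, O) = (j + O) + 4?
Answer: I*(-2356*√2 + 25*√22) ≈ -3214.6*I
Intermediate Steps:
n(j, O) = 4 + O + j (n(j, O) = (O + j) + 4 = 4 + O + j)
T(V, F) = √V (T(V, F) = √((4 - 1 - 3) + V) = √(0 + V) = √V)
c = -589 (c = 31*(-19) = -589)
T(-32, 9)*c + u(-22) = √(-32)*(-589) + 25*√(-22) = (4*I*√2)*(-589) + 25*(I*√22) = -2356*I*√2 + 25*I*√22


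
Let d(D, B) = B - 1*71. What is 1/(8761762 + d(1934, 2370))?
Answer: 1/8764061 ≈ 1.1410e-7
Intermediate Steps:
d(D, B) = -71 + B (d(D, B) = B - 71 = -71 + B)
1/(8761762 + d(1934, 2370)) = 1/(8761762 + (-71 + 2370)) = 1/(8761762 + 2299) = 1/8764061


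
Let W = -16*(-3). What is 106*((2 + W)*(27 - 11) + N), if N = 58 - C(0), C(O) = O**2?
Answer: 90948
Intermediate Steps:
W = 48
N = 58 (N = 58 - 1*0**2 = 58 - 1*0 = 58 + 0 = 58)
106*((2 + W)*(27 - 11) + N) = 106*((2 + 48)*(27 - 11) + 58) = 106*(50*16 + 58) = 106*(800 + 58) = 106*858 = 90948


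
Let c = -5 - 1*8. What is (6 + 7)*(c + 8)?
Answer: -65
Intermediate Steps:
c = -13 (c = -5 - 8 = -13)
(6 + 7)*(c + 8) = (6 + 7)*(-13 + 8) = 13*(-5) = -65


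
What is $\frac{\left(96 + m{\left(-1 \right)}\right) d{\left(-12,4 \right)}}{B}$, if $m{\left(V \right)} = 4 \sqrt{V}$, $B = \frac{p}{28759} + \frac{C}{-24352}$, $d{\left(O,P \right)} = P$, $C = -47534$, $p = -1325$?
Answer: $\frac{44821706752}{222460651} + \frac{5602713344 i}{667381953} \approx 201.48 + 8.3951 i$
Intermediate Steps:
$B = \frac{667381953}{350169584}$ ($B = - \frac{1325}{28759} - \frac{47534}{-24352} = \left(-1325\right) \frac{1}{28759} - - \frac{23767}{12176} = - \frac{1325}{28759} + \frac{23767}{12176} = \frac{667381953}{350169584} \approx 1.9059$)
$\frac{\left(96 + m{\left(-1 \right)}\right) d{\left(-12,4 \right)}}{B} = \frac{\left(96 + 4 \sqrt{-1}\right) 4}{\frac{667381953}{350169584}} = \left(96 + 4 i\right) 4 \cdot \frac{350169584}{667381953} = \left(384 + 16 i\right) \frac{350169584}{667381953} = \frac{44821706752}{222460651} + \frac{5602713344 i}{667381953}$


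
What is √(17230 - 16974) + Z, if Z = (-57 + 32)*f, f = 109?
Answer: -2709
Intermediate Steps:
Z = -2725 (Z = (-57 + 32)*109 = -25*109 = -2725)
√(17230 - 16974) + Z = √(17230 - 16974) - 2725 = √256 - 2725 = 16 - 2725 = -2709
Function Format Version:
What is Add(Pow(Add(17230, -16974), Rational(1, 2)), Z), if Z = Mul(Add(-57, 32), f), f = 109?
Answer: -2709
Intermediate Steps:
Z = -2725 (Z = Mul(Add(-57, 32), 109) = Mul(-25, 109) = -2725)
Add(Pow(Add(17230, -16974), Rational(1, 2)), Z) = Add(Pow(Add(17230, -16974), Rational(1, 2)), -2725) = Add(Pow(256, Rational(1, 2)), -2725) = Add(16, -2725) = -2709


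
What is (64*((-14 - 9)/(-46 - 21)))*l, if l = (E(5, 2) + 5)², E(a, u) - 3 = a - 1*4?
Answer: 119232/67 ≈ 1779.6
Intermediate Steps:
E(a, u) = -1 + a (E(a, u) = 3 + (a - 1*4) = 3 + (a - 4) = 3 + (-4 + a) = -1 + a)
l = 81 (l = ((-1 + 5) + 5)² = (4 + 5)² = 9² = 81)
(64*((-14 - 9)/(-46 - 21)))*l = (64*((-14 - 9)/(-46 - 21)))*81 = (64*(-23/(-67)))*81 = (64*(-23*(-1/67)))*81 = (64*(23/67))*81 = (1472/67)*81 = 119232/67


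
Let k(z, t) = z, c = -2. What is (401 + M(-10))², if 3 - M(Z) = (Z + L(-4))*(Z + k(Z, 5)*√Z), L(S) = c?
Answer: -63344 - 68160*I*√10 ≈ -63344.0 - 2.1554e+5*I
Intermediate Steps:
L(S) = -2
M(Z) = 3 - (-2 + Z)*(Z + Z^(3/2)) (M(Z) = 3 - (Z - 2)*(Z + Z*√Z) = 3 - (-2 + Z)*(Z + Z^(3/2)))
(401 + M(-10))² = (401 + (3 - 1*(-10)² - (-10)^(5/2) + 2*(-10) + 2*(-10)^(3/2)))² = (401 + (3 - 1*100 - 100*I*√10 - 20 + 2*(-10*I*√10)))² = (401 + (3 - 100 - 100*I*√10 - 20 - 20*I*√10))² = (401 + (-117 - 120*I*√10))² = (284 - 120*I*√10)²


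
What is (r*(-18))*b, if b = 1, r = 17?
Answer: -306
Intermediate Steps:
(r*(-18))*b = (17*(-18))*1 = -306*1 = -306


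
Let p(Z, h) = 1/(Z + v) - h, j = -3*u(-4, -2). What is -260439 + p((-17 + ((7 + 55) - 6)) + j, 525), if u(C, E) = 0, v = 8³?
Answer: -143791163/551 ≈ -2.6096e+5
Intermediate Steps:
v = 512
j = 0 (j = -3*0 = 0)
p(Z, h) = 1/(512 + Z) - h (p(Z, h) = 1/(Z + 512) - h = 1/(512 + Z) - h)
-260439 + p((-17 + ((7 + 55) - 6)) + j, 525) = -260439 + (1 - 512*525 - 1*((-17 + ((7 + 55) - 6)) + 0)*525)/(512 + ((-17 + ((7 + 55) - 6)) + 0)) = -260439 + (1 - 268800 - 1*((-17 + (62 - 6)) + 0)*525)/(512 + ((-17 + (62 - 6)) + 0)) = -260439 + (1 - 268800 - 1*((-17 + 56) + 0)*525)/(512 + ((-17 + 56) + 0)) = -260439 + (1 - 268800 - 1*(39 + 0)*525)/(512 + (39 + 0)) = -260439 + (1 - 268800 - 1*39*525)/(512 + 39) = -260439 + (1 - 268800 - 20475)/551 = -260439 + (1/551)*(-289274) = -260439 - 289274/551 = -143791163/551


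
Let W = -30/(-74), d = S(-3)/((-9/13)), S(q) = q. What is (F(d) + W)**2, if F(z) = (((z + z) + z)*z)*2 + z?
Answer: 18870336/1369 ≈ 13784.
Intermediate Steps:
d = 13/3 (d = -3/((-9/13)) = -3/((-9*1/13)) = -3/(-9/13) = -3*(-13/9) = 13/3 ≈ 4.3333)
F(z) = z + 6*z**2 (F(z) = ((2*z + z)*z)*2 + z = ((3*z)*z)*2 + z = (3*z**2)*2 + z = 6*z**2 + z = z + 6*z**2)
W = 15/37 (W = -30*(-1/74) = 15/37 ≈ 0.40541)
(F(d) + W)**2 = (13*(1 + 6*(13/3))/3 + 15/37)**2 = (13*(1 + 26)/3 + 15/37)**2 = ((13/3)*27 + 15/37)**2 = (117 + 15/37)**2 = (4344/37)**2 = 18870336/1369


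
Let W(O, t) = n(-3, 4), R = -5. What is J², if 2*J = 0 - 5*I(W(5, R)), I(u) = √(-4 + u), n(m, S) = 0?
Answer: -25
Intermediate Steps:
W(O, t) = 0
J = -5*I (J = (0 - 5*√(-4 + 0))/2 = (0 - 10*I)/2 = (-10*I)/2 = -5*I ≈ -5.0*I)
J² = (-5*I)² = -25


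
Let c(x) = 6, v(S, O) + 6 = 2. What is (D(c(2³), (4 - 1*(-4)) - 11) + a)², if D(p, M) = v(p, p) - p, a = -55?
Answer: 4225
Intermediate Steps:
v(S, O) = -4 (v(S, O) = -6 + 2 = -4)
D(p, M) = -4 - p
(D(c(2³), (4 - 1*(-4)) - 11) + a)² = ((-4 - 1*6) - 55)² = ((-4 - 6) - 55)² = (-10 - 55)² = (-65)² = 4225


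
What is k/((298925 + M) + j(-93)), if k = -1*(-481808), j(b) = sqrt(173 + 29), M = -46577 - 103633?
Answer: 71652076720/22116151023 - 481808*sqrt(202)/22116151023 ≈ 3.2395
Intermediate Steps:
M = -150210
j(b) = sqrt(202)
k = 481808
k/((298925 + M) + j(-93)) = 481808/((298925 - 150210) + sqrt(202)) = 481808/(148715 + sqrt(202))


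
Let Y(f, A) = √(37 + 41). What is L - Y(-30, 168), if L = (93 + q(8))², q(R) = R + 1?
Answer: 10404 - √78 ≈ 10395.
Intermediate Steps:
q(R) = 1 + R
Y(f, A) = √78
L = 10404 (L = (93 + (1 + 8))² = (93 + 9)² = 102² = 10404)
L - Y(-30, 168) = 10404 - √78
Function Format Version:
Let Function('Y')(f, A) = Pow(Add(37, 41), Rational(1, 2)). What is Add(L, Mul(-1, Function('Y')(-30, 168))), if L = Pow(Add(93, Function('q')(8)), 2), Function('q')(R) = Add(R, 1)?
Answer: Add(10404, Mul(-1, Pow(78, Rational(1, 2)))) ≈ 10395.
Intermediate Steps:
Function('q')(R) = Add(1, R)
Function('Y')(f, A) = Pow(78, Rational(1, 2))
L = 10404 (L = Pow(Add(93, Add(1, 8)), 2) = Pow(Add(93, 9), 2) = Pow(102, 2) = 10404)
Add(L, Mul(-1, Function('Y')(-30, 168))) = Add(10404, Mul(-1, Pow(78, Rational(1, 2))))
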